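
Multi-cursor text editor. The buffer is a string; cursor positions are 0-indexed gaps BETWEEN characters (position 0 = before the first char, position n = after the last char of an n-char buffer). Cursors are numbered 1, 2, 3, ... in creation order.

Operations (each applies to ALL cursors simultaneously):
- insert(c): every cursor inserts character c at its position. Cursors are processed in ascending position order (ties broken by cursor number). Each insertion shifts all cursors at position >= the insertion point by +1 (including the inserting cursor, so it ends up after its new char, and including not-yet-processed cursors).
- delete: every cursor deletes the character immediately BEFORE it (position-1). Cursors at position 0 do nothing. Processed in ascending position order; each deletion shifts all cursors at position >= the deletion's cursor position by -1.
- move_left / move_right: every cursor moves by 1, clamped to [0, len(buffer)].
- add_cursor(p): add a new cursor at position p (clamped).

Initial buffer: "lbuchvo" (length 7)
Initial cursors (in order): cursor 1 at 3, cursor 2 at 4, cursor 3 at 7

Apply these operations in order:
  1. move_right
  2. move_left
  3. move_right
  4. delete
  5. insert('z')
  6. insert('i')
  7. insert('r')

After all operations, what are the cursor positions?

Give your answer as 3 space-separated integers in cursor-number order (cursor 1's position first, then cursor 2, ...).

Answer: 9 9 13

Derivation:
After op 1 (move_right): buffer="lbuchvo" (len 7), cursors c1@4 c2@5 c3@7, authorship .......
After op 2 (move_left): buffer="lbuchvo" (len 7), cursors c1@3 c2@4 c3@6, authorship .......
After op 3 (move_right): buffer="lbuchvo" (len 7), cursors c1@4 c2@5 c3@7, authorship .......
After op 4 (delete): buffer="lbuv" (len 4), cursors c1@3 c2@3 c3@4, authorship ....
After op 5 (insert('z')): buffer="lbuzzvz" (len 7), cursors c1@5 c2@5 c3@7, authorship ...12.3
After op 6 (insert('i')): buffer="lbuzziivzi" (len 10), cursors c1@7 c2@7 c3@10, authorship ...1212.33
After op 7 (insert('r')): buffer="lbuzziirrvzir" (len 13), cursors c1@9 c2@9 c3@13, authorship ...121212.333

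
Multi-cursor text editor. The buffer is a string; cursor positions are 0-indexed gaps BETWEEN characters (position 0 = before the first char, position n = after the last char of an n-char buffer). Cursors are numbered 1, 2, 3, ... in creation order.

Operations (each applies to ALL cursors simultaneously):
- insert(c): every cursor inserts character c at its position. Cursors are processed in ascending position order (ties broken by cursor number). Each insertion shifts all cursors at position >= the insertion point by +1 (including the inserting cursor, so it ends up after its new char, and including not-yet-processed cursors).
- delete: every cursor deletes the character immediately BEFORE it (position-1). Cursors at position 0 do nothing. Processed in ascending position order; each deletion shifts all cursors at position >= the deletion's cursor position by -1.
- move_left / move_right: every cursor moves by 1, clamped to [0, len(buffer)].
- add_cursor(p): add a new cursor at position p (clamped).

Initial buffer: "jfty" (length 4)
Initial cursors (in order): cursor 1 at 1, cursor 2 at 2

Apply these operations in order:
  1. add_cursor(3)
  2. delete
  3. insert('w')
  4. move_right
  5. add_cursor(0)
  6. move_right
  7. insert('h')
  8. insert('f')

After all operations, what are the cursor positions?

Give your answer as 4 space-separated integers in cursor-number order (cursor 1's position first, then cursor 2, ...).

After op 1 (add_cursor(3)): buffer="jfty" (len 4), cursors c1@1 c2@2 c3@3, authorship ....
After op 2 (delete): buffer="y" (len 1), cursors c1@0 c2@0 c3@0, authorship .
After op 3 (insert('w')): buffer="wwwy" (len 4), cursors c1@3 c2@3 c3@3, authorship 123.
After op 4 (move_right): buffer="wwwy" (len 4), cursors c1@4 c2@4 c3@4, authorship 123.
After op 5 (add_cursor(0)): buffer="wwwy" (len 4), cursors c4@0 c1@4 c2@4 c3@4, authorship 123.
After op 6 (move_right): buffer="wwwy" (len 4), cursors c4@1 c1@4 c2@4 c3@4, authorship 123.
After op 7 (insert('h')): buffer="whwwyhhh" (len 8), cursors c4@2 c1@8 c2@8 c3@8, authorship 1423.123
After op 8 (insert('f')): buffer="whfwwyhhhfff" (len 12), cursors c4@3 c1@12 c2@12 c3@12, authorship 14423.123123

Answer: 12 12 12 3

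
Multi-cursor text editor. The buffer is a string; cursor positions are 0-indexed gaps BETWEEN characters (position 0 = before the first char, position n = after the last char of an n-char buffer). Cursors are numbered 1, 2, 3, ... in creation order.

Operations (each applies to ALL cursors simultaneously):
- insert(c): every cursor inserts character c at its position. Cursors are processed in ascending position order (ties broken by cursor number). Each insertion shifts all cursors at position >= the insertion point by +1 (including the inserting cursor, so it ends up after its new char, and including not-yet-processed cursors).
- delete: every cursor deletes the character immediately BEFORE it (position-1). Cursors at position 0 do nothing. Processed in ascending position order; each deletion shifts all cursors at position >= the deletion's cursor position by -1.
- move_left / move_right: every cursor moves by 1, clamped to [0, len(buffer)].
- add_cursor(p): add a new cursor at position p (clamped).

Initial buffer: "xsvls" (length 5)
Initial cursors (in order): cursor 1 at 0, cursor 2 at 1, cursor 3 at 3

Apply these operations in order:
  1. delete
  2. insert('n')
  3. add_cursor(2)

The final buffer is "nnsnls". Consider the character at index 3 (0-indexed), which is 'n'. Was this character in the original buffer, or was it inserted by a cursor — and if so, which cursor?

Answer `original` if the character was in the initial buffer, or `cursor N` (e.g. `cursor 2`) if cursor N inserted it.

Answer: cursor 3

Derivation:
After op 1 (delete): buffer="sls" (len 3), cursors c1@0 c2@0 c3@1, authorship ...
After op 2 (insert('n')): buffer="nnsnls" (len 6), cursors c1@2 c2@2 c3@4, authorship 12.3..
After op 3 (add_cursor(2)): buffer="nnsnls" (len 6), cursors c1@2 c2@2 c4@2 c3@4, authorship 12.3..
Authorship (.=original, N=cursor N): 1 2 . 3 . .
Index 3: author = 3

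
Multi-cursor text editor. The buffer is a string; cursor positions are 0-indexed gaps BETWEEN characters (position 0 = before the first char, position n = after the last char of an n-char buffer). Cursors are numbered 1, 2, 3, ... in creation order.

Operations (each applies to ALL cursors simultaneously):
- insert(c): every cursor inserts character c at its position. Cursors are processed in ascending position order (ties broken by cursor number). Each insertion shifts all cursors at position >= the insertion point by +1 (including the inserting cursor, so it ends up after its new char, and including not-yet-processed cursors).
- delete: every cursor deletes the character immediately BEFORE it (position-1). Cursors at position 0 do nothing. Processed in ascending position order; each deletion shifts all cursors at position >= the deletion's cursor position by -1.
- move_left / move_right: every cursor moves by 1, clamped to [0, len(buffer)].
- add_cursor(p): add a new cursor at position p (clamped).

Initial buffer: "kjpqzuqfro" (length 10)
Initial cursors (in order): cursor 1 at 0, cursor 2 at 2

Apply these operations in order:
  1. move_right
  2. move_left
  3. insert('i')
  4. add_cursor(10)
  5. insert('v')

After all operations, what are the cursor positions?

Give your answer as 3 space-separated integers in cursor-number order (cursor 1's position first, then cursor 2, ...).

Answer: 2 6 13

Derivation:
After op 1 (move_right): buffer="kjpqzuqfro" (len 10), cursors c1@1 c2@3, authorship ..........
After op 2 (move_left): buffer="kjpqzuqfro" (len 10), cursors c1@0 c2@2, authorship ..........
After op 3 (insert('i')): buffer="ikjipqzuqfro" (len 12), cursors c1@1 c2@4, authorship 1..2........
After op 4 (add_cursor(10)): buffer="ikjipqzuqfro" (len 12), cursors c1@1 c2@4 c3@10, authorship 1..2........
After op 5 (insert('v')): buffer="ivkjivpqzuqfvro" (len 15), cursors c1@2 c2@6 c3@13, authorship 11..22......3..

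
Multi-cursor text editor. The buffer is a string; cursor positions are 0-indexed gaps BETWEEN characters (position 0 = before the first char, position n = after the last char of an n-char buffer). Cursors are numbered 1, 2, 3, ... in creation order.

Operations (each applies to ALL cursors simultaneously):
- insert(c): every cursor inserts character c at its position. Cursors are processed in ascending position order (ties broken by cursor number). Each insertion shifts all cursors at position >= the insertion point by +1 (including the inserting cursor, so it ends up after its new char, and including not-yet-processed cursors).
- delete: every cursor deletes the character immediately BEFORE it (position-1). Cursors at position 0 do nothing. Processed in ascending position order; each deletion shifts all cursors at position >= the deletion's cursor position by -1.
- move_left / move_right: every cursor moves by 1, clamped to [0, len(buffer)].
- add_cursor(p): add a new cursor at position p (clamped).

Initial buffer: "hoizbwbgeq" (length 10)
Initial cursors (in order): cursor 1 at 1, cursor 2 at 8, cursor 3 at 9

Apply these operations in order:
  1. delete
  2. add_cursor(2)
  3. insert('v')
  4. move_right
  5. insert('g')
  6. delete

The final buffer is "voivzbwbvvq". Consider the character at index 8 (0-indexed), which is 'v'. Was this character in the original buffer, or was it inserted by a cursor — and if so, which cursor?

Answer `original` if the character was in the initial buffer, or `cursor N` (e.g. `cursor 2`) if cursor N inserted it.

After op 1 (delete): buffer="oizbwbq" (len 7), cursors c1@0 c2@6 c3@6, authorship .......
After op 2 (add_cursor(2)): buffer="oizbwbq" (len 7), cursors c1@0 c4@2 c2@6 c3@6, authorship .......
After op 3 (insert('v')): buffer="voivzbwbvvq" (len 11), cursors c1@1 c4@4 c2@10 c3@10, authorship 1..4....23.
After op 4 (move_right): buffer="voivzbwbvvq" (len 11), cursors c1@2 c4@5 c2@11 c3@11, authorship 1..4....23.
After op 5 (insert('g')): buffer="vogivzgbwbvvqgg" (len 15), cursors c1@3 c4@7 c2@15 c3@15, authorship 1.1.4.4...23.23
After op 6 (delete): buffer="voivzbwbvvq" (len 11), cursors c1@2 c4@5 c2@11 c3@11, authorship 1..4....23.
Authorship (.=original, N=cursor N): 1 . . 4 . . . . 2 3 .
Index 8: author = 2

Answer: cursor 2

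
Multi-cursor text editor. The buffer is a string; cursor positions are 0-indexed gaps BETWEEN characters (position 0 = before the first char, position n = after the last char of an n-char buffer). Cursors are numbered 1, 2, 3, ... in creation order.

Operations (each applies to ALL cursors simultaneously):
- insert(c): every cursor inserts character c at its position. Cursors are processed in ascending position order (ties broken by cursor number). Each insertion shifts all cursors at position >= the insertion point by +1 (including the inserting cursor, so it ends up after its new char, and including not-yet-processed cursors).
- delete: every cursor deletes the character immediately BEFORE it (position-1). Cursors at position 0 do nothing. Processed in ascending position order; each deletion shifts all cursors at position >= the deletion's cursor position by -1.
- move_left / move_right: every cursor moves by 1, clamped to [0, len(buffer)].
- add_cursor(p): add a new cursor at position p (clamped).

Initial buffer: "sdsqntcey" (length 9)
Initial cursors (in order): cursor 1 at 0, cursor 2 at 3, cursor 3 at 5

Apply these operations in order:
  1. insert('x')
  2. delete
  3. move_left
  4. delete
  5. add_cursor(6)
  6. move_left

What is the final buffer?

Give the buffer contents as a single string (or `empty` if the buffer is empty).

Answer: ssntcey

Derivation:
After op 1 (insert('x')): buffer="xsdsxqnxtcey" (len 12), cursors c1@1 c2@5 c3@8, authorship 1...2..3....
After op 2 (delete): buffer="sdsqntcey" (len 9), cursors c1@0 c2@3 c3@5, authorship .........
After op 3 (move_left): buffer="sdsqntcey" (len 9), cursors c1@0 c2@2 c3@4, authorship .........
After op 4 (delete): buffer="ssntcey" (len 7), cursors c1@0 c2@1 c3@2, authorship .......
After op 5 (add_cursor(6)): buffer="ssntcey" (len 7), cursors c1@0 c2@1 c3@2 c4@6, authorship .......
After op 6 (move_left): buffer="ssntcey" (len 7), cursors c1@0 c2@0 c3@1 c4@5, authorship .......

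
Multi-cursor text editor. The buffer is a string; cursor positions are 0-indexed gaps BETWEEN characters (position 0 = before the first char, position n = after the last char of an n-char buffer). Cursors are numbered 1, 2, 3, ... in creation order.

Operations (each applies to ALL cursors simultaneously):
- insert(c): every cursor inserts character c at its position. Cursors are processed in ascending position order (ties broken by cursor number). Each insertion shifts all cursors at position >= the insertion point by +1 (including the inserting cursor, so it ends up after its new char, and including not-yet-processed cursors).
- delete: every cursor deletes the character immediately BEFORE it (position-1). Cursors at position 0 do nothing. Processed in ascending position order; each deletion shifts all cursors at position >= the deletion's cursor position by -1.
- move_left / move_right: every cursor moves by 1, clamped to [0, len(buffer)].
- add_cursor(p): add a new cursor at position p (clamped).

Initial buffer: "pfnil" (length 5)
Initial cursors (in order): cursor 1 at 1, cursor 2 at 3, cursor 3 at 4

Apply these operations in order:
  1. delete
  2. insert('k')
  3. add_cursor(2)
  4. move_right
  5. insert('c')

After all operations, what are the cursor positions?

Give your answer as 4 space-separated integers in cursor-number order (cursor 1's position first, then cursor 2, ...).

After op 1 (delete): buffer="fl" (len 2), cursors c1@0 c2@1 c3@1, authorship ..
After op 2 (insert('k')): buffer="kfkkl" (len 5), cursors c1@1 c2@4 c3@4, authorship 1.23.
After op 3 (add_cursor(2)): buffer="kfkkl" (len 5), cursors c1@1 c4@2 c2@4 c3@4, authorship 1.23.
After op 4 (move_right): buffer="kfkkl" (len 5), cursors c1@2 c4@3 c2@5 c3@5, authorship 1.23.
After op 5 (insert('c')): buffer="kfckcklcc" (len 9), cursors c1@3 c4@5 c2@9 c3@9, authorship 1.1243.23

Answer: 3 9 9 5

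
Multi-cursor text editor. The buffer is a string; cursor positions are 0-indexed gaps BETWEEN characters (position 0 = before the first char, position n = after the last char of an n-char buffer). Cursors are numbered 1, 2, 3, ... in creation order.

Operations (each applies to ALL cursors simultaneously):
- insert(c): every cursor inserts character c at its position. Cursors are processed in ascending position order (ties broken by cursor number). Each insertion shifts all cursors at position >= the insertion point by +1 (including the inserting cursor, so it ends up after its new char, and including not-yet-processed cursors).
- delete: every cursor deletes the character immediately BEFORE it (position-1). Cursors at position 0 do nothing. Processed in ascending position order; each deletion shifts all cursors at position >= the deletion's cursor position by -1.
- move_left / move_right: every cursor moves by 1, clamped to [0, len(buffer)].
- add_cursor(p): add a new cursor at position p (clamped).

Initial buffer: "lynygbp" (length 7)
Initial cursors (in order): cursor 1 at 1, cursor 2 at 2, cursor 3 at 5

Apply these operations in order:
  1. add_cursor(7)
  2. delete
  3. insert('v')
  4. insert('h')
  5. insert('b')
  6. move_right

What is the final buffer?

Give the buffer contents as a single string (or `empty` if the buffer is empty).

Answer: vvhhbbnyvhbbvhb

Derivation:
After op 1 (add_cursor(7)): buffer="lynygbp" (len 7), cursors c1@1 c2@2 c3@5 c4@7, authorship .......
After op 2 (delete): buffer="nyb" (len 3), cursors c1@0 c2@0 c3@2 c4@3, authorship ...
After op 3 (insert('v')): buffer="vvnyvbv" (len 7), cursors c1@2 c2@2 c3@5 c4@7, authorship 12..3.4
After op 4 (insert('h')): buffer="vvhhnyvhbvh" (len 11), cursors c1@4 c2@4 c3@8 c4@11, authorship 1212..33.44
After op 5 (insert('b')): buffer="vvhhbbnyvhbbvhb" (len 15), cursors c1@6 c2@6 c3@11 c4@15, authorship 121212..333.444
After op 6 (move_right): buffer="vvhhbbnyvhbbvhb" (len 15), cursors c1@7 c2@7 c3@12 c4@15, authorship 121212..333.444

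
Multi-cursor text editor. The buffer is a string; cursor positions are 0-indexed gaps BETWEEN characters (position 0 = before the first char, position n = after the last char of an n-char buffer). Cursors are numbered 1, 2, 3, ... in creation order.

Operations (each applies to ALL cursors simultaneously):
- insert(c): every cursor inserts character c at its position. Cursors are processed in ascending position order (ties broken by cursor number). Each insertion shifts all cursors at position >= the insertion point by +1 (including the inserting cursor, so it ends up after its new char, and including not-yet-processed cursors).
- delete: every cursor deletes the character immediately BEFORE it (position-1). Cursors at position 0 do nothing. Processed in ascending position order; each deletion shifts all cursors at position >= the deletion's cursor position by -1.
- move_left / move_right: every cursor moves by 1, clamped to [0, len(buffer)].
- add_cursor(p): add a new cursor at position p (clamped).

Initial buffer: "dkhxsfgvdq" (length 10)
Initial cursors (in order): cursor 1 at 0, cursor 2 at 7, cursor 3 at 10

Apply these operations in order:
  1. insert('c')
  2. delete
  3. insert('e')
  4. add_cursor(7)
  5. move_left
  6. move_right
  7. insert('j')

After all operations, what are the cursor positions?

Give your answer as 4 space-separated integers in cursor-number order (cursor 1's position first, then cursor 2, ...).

Answer: 2 12 17 9

Derivation:
After op 1 (insert('c')): buffer="cdkhxsfgcvdqc" (len 13), cursors c1@1 c2@9 c3@13, authorship 1.......2...3
After op 2 (delete): buffer="dkhxsfgvdq" (len 10), cursors c1@0 c2@7 c3@10, authorship ..........
After op 3 (insert('e')): buffer="edkhxsfgevdqe" (len 13), cursors c1@1 c2@9 c3@13, authorship 1.......2...3
After op 4 (add_cursor(7)): buffer="edkhxsfgevdqe" (len 13), cursors c1@1 c4@7 c2@9 c3@13, authorship 1.......2...3
After op 5 (move_left): buffer="edkhxsfgevdqe" (len 13), cursors c1@0 c4@6 c2@8 c3@12, authorship 1.......2...3
After op 6 (move_right): buffer="edkhxsfgevdqe" (len 13), cursors c1@1 c4@7 c2@9 c3@13, authorship 1.......2...3
After op 7 (insert('j')): buffer="ejdkhxsfjgejvdqej" (len 17), cursors c1@2 c4@9 c2@12 c3@17, authorship 11......4.22...33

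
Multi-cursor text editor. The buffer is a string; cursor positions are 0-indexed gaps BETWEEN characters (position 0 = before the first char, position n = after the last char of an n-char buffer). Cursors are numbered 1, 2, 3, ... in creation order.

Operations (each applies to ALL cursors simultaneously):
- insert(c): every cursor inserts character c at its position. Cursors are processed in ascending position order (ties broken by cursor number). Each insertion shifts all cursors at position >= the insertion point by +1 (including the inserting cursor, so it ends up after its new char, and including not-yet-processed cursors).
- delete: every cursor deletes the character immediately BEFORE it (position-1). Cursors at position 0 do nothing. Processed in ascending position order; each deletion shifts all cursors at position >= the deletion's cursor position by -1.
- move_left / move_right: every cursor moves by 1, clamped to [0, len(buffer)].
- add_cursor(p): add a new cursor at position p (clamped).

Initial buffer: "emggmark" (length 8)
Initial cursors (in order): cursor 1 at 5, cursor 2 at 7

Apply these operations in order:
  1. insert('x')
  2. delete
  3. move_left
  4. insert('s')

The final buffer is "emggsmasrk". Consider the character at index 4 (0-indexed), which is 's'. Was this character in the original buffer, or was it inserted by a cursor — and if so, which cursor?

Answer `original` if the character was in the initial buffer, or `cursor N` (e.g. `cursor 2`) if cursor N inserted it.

Answer: cursor 1

Derivation:
After op 1 (insert('x')): buffer="emggmxarxk" (len 10), cursors c1@6 c2@9, authorship .....1..2.
After op 2 (delete): buffer="emggmark" (len 8), cursors c1@5 c2@7, authorship ........
After op 3 (move_left): buffer="emggmark" (len 8), cursors c1@4 c2@6, authorship ........
After op 4 (insert('s')): buffer="emggsmasrk" (len 10), cursors c1@5 c2@8, authorship ....1..2..
Authorship (.=original, N=cursor N): . . . . 1 . . 2 . .
Index 4: author = 1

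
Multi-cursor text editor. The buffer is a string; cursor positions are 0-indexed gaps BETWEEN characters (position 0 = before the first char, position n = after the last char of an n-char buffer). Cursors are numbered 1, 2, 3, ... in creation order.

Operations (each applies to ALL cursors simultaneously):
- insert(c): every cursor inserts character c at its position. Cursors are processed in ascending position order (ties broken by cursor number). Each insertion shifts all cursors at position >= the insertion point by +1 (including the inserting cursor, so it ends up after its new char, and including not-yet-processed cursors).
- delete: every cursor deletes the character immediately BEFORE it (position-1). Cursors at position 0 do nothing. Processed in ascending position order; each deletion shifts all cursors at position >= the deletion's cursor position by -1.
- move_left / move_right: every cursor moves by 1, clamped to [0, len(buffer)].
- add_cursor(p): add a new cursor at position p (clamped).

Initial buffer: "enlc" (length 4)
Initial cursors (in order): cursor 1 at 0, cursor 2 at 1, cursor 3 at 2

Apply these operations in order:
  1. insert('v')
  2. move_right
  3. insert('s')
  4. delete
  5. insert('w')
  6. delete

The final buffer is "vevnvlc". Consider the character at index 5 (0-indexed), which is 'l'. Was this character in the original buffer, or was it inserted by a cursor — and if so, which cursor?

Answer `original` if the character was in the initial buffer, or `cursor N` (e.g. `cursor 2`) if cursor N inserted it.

After op 1 (insert('v')): buffer="vevnvlc" (len 7), cursors c1@1 c2@3 c3@5, authorship 1.2.3..
After op 2 (move_right): buffer="vevnvlc" (len 7), cursors c1@2 c2@4 c3@6, authorship 1.2.3..
After op 3 (insert('s')): buffer="vesvnsvlsc" (len 10), cursors c1@3 c2@6 c3@9, authorship 1.12.23.3.
After op 4 (delete): buffer="vevnvlc" (len 7), cursors c1@2 c2@4 c3@6, authorship 1.2.3..
After op 5 (insert('w')): buffer="vewvnwvlwc" (len 10), cursors c1@3 c2@6 c3@9, authorship 1.12.23.3.
After op 6 (delete): buffer="vevnvlc" (len 7), cursors c1@2 c2@4 c3@6, authorship 1.2.3..
Authorship (.=original, N=cursor N): 1 . 2 . 3 . .
Index 5: author = original

Answer: original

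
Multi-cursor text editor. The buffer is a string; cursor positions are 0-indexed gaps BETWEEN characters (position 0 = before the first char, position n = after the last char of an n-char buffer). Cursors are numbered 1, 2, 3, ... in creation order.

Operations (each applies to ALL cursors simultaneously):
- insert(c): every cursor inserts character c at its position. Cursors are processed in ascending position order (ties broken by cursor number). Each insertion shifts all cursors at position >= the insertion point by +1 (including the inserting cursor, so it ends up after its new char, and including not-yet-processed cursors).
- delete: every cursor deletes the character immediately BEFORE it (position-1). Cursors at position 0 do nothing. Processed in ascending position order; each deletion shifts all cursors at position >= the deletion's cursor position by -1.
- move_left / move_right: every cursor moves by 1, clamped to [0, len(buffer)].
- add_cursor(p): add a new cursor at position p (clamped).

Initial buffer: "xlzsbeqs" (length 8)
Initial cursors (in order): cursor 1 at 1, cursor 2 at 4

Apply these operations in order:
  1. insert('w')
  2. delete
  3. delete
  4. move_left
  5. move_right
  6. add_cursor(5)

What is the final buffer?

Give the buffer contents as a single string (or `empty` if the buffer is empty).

Answer: lzbeqs

Derivation:
After op 1 (insert('w')): buffer="xwlzswbeqs" (len 10), cursors c1@2 c2@6, authorship .1...2....
After op 2 (delete): buffer="xlzsbeqs" (len 8), cursors c1@1 c2@4, authorship ........
After op 3 (delete): buffer="lzbeqs" (len 6), cursors c1@0 c2@2, authorship ......
After op 4 (move_left): buffer="lzbeqs" (len 6), cursors c1@0 c2@1, authorship ......
After op 5 (move_right): buffer="lzbeqs" (len 6), cursors c1@1 c2@2, authorship ......
After op 6 (add_cursor(5)): buffer="lzbeqs" (len 6), cursors c1@1 c2@2 c3@5, authorship ......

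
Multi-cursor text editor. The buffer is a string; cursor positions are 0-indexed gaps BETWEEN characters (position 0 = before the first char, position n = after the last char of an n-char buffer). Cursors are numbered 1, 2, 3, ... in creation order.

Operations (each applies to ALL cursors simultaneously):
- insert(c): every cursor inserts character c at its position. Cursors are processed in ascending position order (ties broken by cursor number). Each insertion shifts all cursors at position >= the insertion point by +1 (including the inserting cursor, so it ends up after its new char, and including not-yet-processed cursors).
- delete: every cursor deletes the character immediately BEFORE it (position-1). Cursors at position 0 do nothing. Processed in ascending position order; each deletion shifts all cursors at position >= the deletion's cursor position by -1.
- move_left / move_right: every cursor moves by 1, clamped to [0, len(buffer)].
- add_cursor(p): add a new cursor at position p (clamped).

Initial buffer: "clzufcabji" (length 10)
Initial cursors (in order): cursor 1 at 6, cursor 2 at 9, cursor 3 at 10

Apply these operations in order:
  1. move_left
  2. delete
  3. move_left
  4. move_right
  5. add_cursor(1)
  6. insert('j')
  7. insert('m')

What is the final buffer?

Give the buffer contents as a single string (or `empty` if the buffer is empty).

Answer: cjmlzujmcajjmmi

Derivation:
After op 1 (move_left): buffer="clzufcabji" (len 10), cursors c1@5 c2@8 c3@9, authorship ..........
After op 2 (delete): buffer="clzucai" (len 7), cursors c1@4 c2@6 c3@6, authorship .......
After op 3 (move_left): buffer="clzucai" (len 7), cursors c1@3 c2@5 c3@5, authorship .......
After op 4 (move_right): buffer="clzucai" (len 7), cursors c1@4 c2@6 c3@6, authorship .......
After op 5 (add_cursor(1)): buffer="clzucai" (len 7), cursors c4@1 c1@4 c2@6 c3@6, authorship .......
After op 6 (insert('j')): buffer="cjlzujcajji" (len 11), cursors c4@2 c1@6 c2@10 c3@10, authorship .4...1..23.
After op 7 (insert('m')): buffer="cjmlzujmcajjmmi" (len 15), cursors c4@3 c1@8 c2@14 c3@14, authorship .44...11..2323.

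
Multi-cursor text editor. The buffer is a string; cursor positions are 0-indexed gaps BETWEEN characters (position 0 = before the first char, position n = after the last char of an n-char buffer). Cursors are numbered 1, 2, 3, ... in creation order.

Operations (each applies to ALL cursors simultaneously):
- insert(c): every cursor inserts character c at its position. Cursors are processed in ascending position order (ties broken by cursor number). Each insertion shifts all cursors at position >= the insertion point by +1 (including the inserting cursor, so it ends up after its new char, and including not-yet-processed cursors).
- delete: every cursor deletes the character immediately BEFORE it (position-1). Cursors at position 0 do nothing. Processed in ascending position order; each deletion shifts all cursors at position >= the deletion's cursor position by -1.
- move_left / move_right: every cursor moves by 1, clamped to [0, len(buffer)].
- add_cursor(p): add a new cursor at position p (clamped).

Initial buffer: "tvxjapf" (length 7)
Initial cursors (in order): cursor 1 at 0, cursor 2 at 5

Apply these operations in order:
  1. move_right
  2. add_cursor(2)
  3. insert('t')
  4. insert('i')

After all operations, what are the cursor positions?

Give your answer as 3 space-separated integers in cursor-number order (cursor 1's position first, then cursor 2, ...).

After op 1 (move_right): buffer="tvxjapf" (len 7), cursors c1@1 c2@6, authorship .......
After op 2 (add_cursor(2)): buffer="tvxjapf" (len 7), cursors c1@1 c3@2 c2@6, authorship .......
After op 3 (insert('t')): buffer="ttvtxjaptf" (len 10), cursors c1@2 c3@4 c2@9, authorship .1.3....2.
After op 4 (insert('i')): buffer="ttivtixjaptif" (len 13), cursors c1@3 c3@6 c2@12, authorship .11.33....22.

Answer: 3 12 6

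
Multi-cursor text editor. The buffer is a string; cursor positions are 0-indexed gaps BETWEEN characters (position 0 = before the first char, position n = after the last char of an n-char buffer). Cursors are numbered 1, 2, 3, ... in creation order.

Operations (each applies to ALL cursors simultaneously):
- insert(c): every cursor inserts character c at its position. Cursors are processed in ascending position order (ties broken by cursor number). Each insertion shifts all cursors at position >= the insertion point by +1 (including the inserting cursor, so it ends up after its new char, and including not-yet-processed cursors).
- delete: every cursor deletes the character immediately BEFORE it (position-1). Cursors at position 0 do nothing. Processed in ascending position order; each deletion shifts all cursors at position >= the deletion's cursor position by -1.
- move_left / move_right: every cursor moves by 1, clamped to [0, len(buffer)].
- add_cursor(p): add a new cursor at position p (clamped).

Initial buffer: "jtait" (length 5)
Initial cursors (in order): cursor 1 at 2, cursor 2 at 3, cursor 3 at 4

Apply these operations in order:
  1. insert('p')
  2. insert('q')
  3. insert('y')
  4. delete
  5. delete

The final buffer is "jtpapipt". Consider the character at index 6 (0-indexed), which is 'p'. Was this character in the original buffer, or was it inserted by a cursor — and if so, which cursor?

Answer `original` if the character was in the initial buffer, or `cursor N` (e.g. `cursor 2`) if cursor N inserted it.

After op 1 (insert('p')): buffer="jtpapipt" (len 8), cursors c1@3 c2@5 c3@7, authorship ..1.2.3.
After op 2 (insert('q')): buffer="jtpqapqipqt" (len 11), cursors c1@4 c2@7 c3@10, authorship ..11.22.33.
After op 3 (insert('y')): buffer="jtpqyapqyipqyt" (len 14), cursors c1@5 c2@9 c3@13, authorship ..111.222.333.
After op 4 (delete): buffer="jtpqapqipqt" (len 11), cursors c1@4 c2@7 c3@10, authorship ..11.22.33.
After op 5 (delete): buffer="jtpapipt" (len 8), cursors c1@3 c2@5 c3@7, authorship ..1.2.3.
Authorship (.=original, N=cursor N): . . 1 . 2 . 3 .
Index 6: author = 3

Answer: cursor 3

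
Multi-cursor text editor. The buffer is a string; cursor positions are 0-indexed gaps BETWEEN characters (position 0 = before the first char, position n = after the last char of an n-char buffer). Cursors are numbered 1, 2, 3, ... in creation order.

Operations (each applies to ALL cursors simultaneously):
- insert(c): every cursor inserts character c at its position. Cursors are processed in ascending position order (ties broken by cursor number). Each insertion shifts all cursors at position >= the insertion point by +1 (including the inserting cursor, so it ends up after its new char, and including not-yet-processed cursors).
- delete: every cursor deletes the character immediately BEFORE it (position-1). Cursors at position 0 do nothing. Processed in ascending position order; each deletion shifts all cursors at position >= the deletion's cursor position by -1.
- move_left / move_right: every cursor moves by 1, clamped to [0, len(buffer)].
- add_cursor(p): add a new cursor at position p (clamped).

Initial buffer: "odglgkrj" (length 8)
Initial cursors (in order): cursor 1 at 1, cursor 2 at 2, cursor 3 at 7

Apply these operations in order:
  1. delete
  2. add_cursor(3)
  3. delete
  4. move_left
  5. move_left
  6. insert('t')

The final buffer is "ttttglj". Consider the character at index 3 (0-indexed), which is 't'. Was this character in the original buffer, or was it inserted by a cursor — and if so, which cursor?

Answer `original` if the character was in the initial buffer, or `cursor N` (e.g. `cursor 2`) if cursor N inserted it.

Answer: cursor 4

Derivation:
After op 1 (delete): buffer="glgkj" (len 5), cursors c1@0 c2@0 c3@4, authorship .....
After op 2 (add_cursor(3)): buffer="glgkj" (len 5), cursors c1@0 c2@0 c4@3 c3@4, authorship .....
After op 3 (delete): buffer="glj" (len 3), cursors c1@0 c2@0 c3@2 c4@2, authorship ...
After op 4 (move_left): buffer="glj" (len 3), cursors c1@0 c2@0 c3@1 c4@1, authorship ...
After op 5 (move_left): buffer="glj" (len 3), cursors c1@0 c2@0 c3@0 c4@0, authorship ...
After op 6 (insert('t')): buffer="ttttglj" (len 7), cursors c1@4 c2@4 c3@4 c4@4, authorship 1234...
Authorship (.=original, N=cursor N): 1 2 3 4 . . .
Index 3: author = 4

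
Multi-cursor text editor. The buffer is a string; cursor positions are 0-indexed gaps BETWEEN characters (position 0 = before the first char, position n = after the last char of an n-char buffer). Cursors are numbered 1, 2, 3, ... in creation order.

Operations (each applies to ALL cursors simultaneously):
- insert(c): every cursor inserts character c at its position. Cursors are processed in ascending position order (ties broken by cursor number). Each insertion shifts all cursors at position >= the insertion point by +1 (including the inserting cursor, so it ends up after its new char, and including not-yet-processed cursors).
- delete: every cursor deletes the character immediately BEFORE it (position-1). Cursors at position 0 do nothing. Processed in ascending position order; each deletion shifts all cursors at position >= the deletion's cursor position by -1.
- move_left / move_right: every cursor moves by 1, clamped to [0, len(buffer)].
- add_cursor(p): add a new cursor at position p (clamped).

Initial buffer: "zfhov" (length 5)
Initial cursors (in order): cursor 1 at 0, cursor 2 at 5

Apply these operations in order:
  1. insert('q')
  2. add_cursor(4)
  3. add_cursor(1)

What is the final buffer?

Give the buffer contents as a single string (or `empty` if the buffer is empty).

Answer: qzfhovq

Derivation:
After op 1 (insert('q')): buffer="qzfhovq" (len 7), cursors c1@1 c2@7, authorship 1.....2
After op 2 (add_cursor(4)): buffer="qzfhovq" (len 7), cursors c1@1 c3@4 c2@7, authorship 1.....2
After op 3 (add_cursor(1)): buffer="qzfhovq" (len 7), cursors c1@1 c4@1 c3@4 c2@7, authorship 1.....2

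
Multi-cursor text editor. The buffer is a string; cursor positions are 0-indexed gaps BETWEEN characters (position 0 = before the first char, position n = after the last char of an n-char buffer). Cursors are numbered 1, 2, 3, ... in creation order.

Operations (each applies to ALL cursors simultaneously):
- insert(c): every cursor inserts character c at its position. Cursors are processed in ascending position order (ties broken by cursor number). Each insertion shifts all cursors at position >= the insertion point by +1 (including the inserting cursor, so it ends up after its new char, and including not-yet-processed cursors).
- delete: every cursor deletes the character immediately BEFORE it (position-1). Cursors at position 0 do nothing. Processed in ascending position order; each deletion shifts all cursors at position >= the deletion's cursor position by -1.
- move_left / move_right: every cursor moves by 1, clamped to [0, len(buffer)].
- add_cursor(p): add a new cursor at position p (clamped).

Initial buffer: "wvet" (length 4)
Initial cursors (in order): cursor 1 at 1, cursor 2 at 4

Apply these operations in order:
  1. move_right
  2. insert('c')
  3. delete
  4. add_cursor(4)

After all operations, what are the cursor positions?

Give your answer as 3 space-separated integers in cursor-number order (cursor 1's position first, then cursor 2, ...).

Answer: 2 4 4

Derivation:
After op 1 (move_right): buffer="wvet" (len 4), cursors c1@2 c2@4, authorship ....
After op 2 (insert('c')): buffer="wvcetc" (len 6), cursors c1@3 c2@6, authorship ..1..2
After op 3 (delete): buffer="wvet" (len 4), cursors c1@2 c2@4, authorship ....
After op 4 (add_cursor(4)): buffer="wvet" (len 4), cursors c1@2 c2@4 c3@4, authorship ....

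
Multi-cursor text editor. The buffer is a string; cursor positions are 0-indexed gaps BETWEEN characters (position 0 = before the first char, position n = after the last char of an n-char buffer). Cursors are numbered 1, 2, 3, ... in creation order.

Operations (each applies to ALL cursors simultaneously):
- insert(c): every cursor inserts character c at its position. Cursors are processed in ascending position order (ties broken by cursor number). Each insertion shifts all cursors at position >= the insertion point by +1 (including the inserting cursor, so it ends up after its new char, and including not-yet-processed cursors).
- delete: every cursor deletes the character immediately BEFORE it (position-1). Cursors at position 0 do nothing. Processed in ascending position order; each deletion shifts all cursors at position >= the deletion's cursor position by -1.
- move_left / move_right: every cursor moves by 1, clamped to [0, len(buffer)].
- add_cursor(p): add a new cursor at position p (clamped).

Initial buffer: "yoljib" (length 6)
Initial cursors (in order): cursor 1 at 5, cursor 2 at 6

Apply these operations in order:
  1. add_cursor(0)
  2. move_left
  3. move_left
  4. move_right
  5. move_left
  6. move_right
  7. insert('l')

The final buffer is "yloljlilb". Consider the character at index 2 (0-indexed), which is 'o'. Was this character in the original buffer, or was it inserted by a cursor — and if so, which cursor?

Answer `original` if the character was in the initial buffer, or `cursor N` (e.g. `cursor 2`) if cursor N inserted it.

After op 1 (add_cursor(0)): buffer="yoljib" (len 6), cursors c3@0 c1@5 c2@6, authorship ......
After op 2 (move_left): buffer="yoljib" (len 6), cursors c3@0 c1@4 c2@5, authorship ......
After op 3 (move_left): buffer="yoljib" (len 6), cursors c3@0 c1@3 c2@4, authorship ......
After op 4 (move_right): buffer="yoljib" (len 6), cursors c3@1 c1@4 c2@5, authorship ......
After op 5 (move_left): buffer="yoljib" (len 6), cursors c3@0 c1@3 c2@4, authorship ......
After op 6 (move_right): buffer="yoljib" (len 6), cursors c3@1 c1@4 c2@5, authorship ......
After op 7 (insert('l')): buffer="yloljlilb" (len 9), cursors c3@2 c1@6 c2@8, authorship .3...1.2.
Authorship (.=original, N=cursor N): . 3 . . . 1 . 2 .
Index 2: author = original

Answer: original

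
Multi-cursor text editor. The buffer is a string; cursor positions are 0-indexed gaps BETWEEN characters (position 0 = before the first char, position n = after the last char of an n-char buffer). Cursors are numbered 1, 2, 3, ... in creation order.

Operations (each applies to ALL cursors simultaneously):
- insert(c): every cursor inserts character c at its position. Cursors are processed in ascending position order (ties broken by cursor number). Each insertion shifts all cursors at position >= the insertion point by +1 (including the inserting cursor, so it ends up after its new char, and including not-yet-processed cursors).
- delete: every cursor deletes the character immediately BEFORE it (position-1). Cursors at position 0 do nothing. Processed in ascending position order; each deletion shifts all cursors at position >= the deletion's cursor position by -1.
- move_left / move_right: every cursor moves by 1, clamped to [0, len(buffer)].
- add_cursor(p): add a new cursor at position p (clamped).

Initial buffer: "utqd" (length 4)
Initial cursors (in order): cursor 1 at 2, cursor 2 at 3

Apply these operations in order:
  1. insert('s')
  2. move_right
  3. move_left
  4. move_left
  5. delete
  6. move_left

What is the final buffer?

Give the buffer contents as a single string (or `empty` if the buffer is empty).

Answer: ussd

Derivation:
After op 1 (insert('s')): buffer="utsqsd" (len 6), cursors c1@3 c2@5, authorship ..1.2.
After op 2 (move_right): buffer="utsqsd" (len 6), cursors c1@4 c2@6, authorship ..1.2.
After op 3 (move_left): buffer="utsqsd" (len 6), cursors c1@3 c2@5, authorship ..1.2.
After op 4 (move_left): buffer="utsqsd" (len 6), cursors c1@2 c2@4, authorship ..1.2.
After op 5 (delete): buffer="ussd" (len 4), cursors c1@1 c2@2, authorship .12.
After op 6 (move_left): buffer="ussd" (len 4), cursors c1@0 c2@1, authorship .12.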